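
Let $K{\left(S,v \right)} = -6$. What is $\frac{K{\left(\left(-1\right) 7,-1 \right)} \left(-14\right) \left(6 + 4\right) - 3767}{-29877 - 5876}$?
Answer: $\frac{2927}{35753} \approx 0.081867$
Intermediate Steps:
$\frac{K{\left(\left(-1\right) 7,-1 \right)} \left(-14\right) \left(6 + 4\right) - 3767}{-29877 - 5876} = \frac{\left(-6\right) \left(-14\right) \left(6 + 4\right) - 3767}{-29877 - 5876} = \frac{84 \cdot 10 - 3767}{-35753} = \left(840 - 3767\right) \left(- \frac{1}{35753}\right) = \left(-2927\right) \left(- \frac{1}{35753}\right) = \frac{2927}{35753}$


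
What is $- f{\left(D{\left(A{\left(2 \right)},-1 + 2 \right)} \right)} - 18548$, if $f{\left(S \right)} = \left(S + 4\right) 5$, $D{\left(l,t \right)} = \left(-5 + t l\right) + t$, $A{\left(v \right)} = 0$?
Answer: $-18548$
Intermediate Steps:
$D{\left(l,t \right)} = -5 + t + l t$ ($D{\left(l,t \right)} = \left(-5 + l t\right) + t = -5 + t + l t$)
$f{\left(S \right)} = 20 + 5 S$ ($f{\left(S \right)} = \left(4 + S\right) 5 = 20 + 5 S$)
$- f{\left(D{\left(A{\left(2 \right)},-1 + 2 \right)} \right)} - 18548 = - (20 + 5 \left(-5 + \left(-1 + 2\right) + 0 \left(-1 + 2\right)\right)) - 18548 = - (20 + 5 \left(-5 + 1 + 0 \cdot 1\right)) - 18548 = - (20 + 5 \left(-5 + 1 + 0\right)) - 18548 = - (20 + 5 \left(-4\right)) - 18548 = - (20 - 20) - 18548 = \left(-1\right) 0 - 18548 = 0 - 18548 = -18548$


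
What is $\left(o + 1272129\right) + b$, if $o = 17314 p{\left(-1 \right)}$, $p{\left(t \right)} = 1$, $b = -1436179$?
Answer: $-146736$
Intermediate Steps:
$o = 17314$ ($o = 17314 \cdot 1 = 17314$)
$\left(o + 1272129\right) + b = \left(17314 + 1272129\right) - 1436179 = 1289443 - 1436179 = -146736$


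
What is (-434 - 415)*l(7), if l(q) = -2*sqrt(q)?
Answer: 1698*sqrt(7) ≈ 4492.5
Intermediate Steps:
(-434 - 415)*l(7) = (-434 - 415)*(-2*sqrt(7)) = -(-1698)*sqrt(7) = 1698*sqrt(7)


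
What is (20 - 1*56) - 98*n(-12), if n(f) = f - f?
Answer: -36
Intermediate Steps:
n(f) = 0
(20 - 1*56) - 98*n(-12) = (20 - 1*56) - 98*0 = (20 - 56) + 0 = -36 + 0 = -36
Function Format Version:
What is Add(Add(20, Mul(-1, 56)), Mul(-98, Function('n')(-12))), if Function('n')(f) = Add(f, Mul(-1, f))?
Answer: -36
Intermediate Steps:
Function('n')(f) = 0
Add(Add(20, Mul(-1, 56)), Mul(-98, Function('n')(-12))) = Add(Add(20, Mul(-1, 56)), Mul(-98, 0)) = Add(Add(20, -56), 0) = Add(-36, 0) = -36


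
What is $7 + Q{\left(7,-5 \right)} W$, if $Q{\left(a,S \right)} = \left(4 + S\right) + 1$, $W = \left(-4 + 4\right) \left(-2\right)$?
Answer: $7$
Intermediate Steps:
$W = 0$ ($W = 0 \left(-2\right) = 0$)
$Q{\left(a,S \right)} = 5 + S$
$7 + Q{\left(7,-5 \right)} W = 7 + \left(5 - 5\right) 0 = 7 + 0 \cdot 0 = 7 + 0 = 7$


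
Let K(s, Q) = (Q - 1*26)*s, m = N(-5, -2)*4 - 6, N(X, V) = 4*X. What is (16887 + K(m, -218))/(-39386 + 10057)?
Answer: -37871/29329 ≈ -1.2912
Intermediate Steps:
m = -86 (m = (4*(-5))*4 - 6 = -20*4 - 6 = -80 - 6 = -86)
K(s, Q) = s*(-26 + Q) (K(s, Q) = (Q - 26)*s = (-26 + Q)*s = s*(-26 + Q))
(16887 + K(m, -218))/(-39386 + 10057) = (16887 - 86*(-26 - 218))/(-39386 + 10057) = (16887 - 86*(-244))/(-29329) = (16887 + 20984)*(-1/29329) = 37871*(-1/29329) = -37871/29329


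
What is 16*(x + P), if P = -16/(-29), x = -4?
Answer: -1600/29 ≈ -55.172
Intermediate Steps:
P = 16/29 (P = -16*(-1/29) = 16/29 ≈ 0.55172)
16*(x + P) = 16*(-4 + 16/29) = 16*(-100/29) = -1600/29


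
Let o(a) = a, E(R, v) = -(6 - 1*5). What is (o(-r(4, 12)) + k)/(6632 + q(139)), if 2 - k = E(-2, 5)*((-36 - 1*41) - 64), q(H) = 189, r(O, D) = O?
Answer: -143/6821 ≈ -0.020965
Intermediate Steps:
E(R, v) = -1 (E(R, v) = -(6 - 5) = -1*1 = -1)
k = -139 (k = 2 - (-1)*((-36 - 1*41) - 64) = 2 - (-1)*((-36 - 41) - 64) = 2 - (-1)*(-77 - 64) = 2 - (-1)*(-141) = 2 - 1*141 = 2 - 141 = -139)
(o(-r(4, 12)) + k)/(6632 + q(139)) = (-1*4 - 139)/(6632 + 189) = (-4 - 139)/6821 = -143*1/6821 = -143/6821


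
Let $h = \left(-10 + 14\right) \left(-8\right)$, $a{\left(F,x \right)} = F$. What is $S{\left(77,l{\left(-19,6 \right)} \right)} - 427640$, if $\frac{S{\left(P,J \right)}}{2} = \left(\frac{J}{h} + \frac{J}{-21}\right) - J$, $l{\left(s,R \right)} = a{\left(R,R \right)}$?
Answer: $- \frac{23948565}{56} \approx -4.2765 \cdot 10^{5}$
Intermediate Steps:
$h = -32$ ($h = 4 \left(-8\right) = -32$)
$l{\left(s,R \right)} = R$
$S{\left(P,J \right)} = - \frac{725 J}{336}$ ($S{\left(P,J \right)} = 2 \left(\left(\frac{J}{-32} + \frac{J}{-21}\right) - J\right) = 2 \left(\left(J \left(- \frac{1}{32}\right) + J \left(- \frac{1}{21}\right)\right) - J\right) = 2 \left(\left(- \frac{J}{32} - \frac{J}{21}\right) - J\right) = 2 \left(- \frac{53 J}{672} - J\right) = 2 \left(- \frac{725 J}{672}\right) = - \frac{725 J}{336}$)
$S{\left(77,l{\left(-19,6 \right)} \right)} - 427640 = \left(- \frac{725}{336}\right) 6 - 427640 = - \frac{725}{56} - 427640 = - \frac{23948565}{56}$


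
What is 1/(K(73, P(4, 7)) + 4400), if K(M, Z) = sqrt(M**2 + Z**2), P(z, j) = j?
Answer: 2200/9677311 - sqrt(5378)/19354622 ≈ 0.00022355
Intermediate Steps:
1/(K(73, P(4, 7)) + 4400) = 1/(sqrt(73**2 + 7**2) + 4400) = 1/(sqrt(5329 + 49) + 4400) = 1/(sqrt(5378) + 4400) = 1/(4400 + sqrt(5378))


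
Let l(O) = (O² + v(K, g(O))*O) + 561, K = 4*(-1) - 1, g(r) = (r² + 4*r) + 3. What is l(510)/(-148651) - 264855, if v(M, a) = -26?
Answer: -39371208006/148651 ≈ -2.6486e+5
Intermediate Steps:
g(r) = 3 + r² + 4*r
K = -5 (K = -4 - 1 = -5)
l(O) = 561 + O² - 26*O (l(O) = (O² - 26*O) + 561 = 561 + O² - 26*O)
l(510)/(-148651) - 264855 = (561 + 510² - 26*510)/(-148651) - 264855 = (561 + 260100 - 13260)*(-1/148651) - 264855 = 247401*(-1/148651) - 264855 = -247401/148651 - 264855 = -39371208006/148651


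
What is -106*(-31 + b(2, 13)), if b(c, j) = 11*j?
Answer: -11872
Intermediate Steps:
-106*(-31 + b(2, 13)) = -106*(-31 + 11*13) = -106*(-31 + 143) = -106*112 = -11872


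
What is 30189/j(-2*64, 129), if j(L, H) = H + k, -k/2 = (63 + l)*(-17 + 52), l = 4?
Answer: -30189/4561 ≈ -6.6189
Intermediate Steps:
k = -4690 (k = -2*(63 + 4)*(-17 + 52) = -134*35 = -2*2345 = -4690)
j(L, H) = -4690 + H (j(L, H) = H - 4690 = -4690 + H)
30189/j(-2*64, 129) = 30189/(-4690 + 129) = 30189/(-4561) = 30189*(-1/4561) = -30189/4561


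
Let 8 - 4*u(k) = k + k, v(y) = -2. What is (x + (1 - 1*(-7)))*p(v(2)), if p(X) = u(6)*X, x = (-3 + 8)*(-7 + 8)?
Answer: 26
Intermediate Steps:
x = 5 (x = 5*1 = 5)
u(k) = 2 - k/2 (u(k) = 2 - (k + k)/4 = 2 - k/2)
p(X) = -X (p(X) = (2 - ½*6)*X = (2 - 3)*X = -X)
(x + (1 - 1*(-7)))*p(v(2)) = (5 + (1 - 1*(-7)))*(-1*(-2)) = (5 + (1 + 7))*2 = (5 + 8)*2 = 13*2 = 26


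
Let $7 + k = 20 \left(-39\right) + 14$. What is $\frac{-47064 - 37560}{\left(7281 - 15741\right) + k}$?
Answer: $\frac{84624}{9233} \approx 9.1654$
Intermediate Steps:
$k = -773$ ($k = -7 + \left(20 \left(-39\right) + 14\right) = -7 + \left(-780 + 14\right) = -7 - 766 = -773$)
$\frac{-47064 - 37560}{\left(7281 - 15741\right) + k} = \frac{-47064 - 37560}{\left(7281 - 15741\right) - 773} = - \frac{84624}{\left(7281 - 15741\right) - 773} = - \frac{84624}{-8460 - 773} = - \frac{84624}{-9233} = \left(-84624\right) \left(- \frac{1}{9233}\right) = \frac{84624}{9233}$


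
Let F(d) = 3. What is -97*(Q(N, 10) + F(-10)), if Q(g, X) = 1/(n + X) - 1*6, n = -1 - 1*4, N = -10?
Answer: 1358/5 ≈ 271.60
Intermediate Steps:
n = -5 (n = -1 - 4 = -5)
Q(g, X) = -6 + 1/(-5 + X) (Q(g, X) = 1/(-5 + X) - 1*6 = 1/(-5 + X) - 6 = -6 + 1/(-5 + X))
-97*(Q(N, 10) + F(-10)) = -97*((31 - 6*10)/(-5 + 10) + 3) = -97*((31 - 60)/5 + 3) = -97*((⅕)*(-29) + 3) = -97*(-29/5 + 3) = -97*(-14/5) = 1358/5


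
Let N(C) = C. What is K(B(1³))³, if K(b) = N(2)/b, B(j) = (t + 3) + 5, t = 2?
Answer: 1/125 ≈ 0.0080000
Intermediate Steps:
B(j) = 10 (B(j) = (2 + 3) + 5 = 5 + 5 = 10)
K(b) = 2/b
K(B(1³))³ = (2/10)³ = (2*(⅒))³ = (⅕)³ = 1/125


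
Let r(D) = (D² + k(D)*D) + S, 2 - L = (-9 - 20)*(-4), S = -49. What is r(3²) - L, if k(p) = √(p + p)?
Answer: 146 + 27*√2 ≈ 184.18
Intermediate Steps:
L = -114 (L = 2 - (-9 - 20)*(-4) = 2 - (-29)*(-4) = 2 - 1*116 = 2 - 116 = -114)
k(p) = √2*√p (k(p) = √(2*p) = √2*√p)
r(D) = -49 + D² + √2*D^(3/2) (r(D) = (D² + (√2*√D)*D) - 49 = (D² + √2*D^(3/2)) - 49 = -49 + D² + √2*D^(3/2))
r(3²) - L = (-49 + (3²)² + √2*(3²)^(3/2)) - 1*(-114) = (-49 + 9² + √2*9^(3/2)) + 114 = (-49 + 81 + √2*27) + 114 = (-49 + 81 + 27*√2) + 114 = (32 + 27*√2) + 114 = 146 + 27*√2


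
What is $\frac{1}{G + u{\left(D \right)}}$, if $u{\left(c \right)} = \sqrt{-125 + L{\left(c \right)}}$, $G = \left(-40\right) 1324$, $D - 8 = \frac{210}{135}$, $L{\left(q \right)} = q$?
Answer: $- \frac{476640}{25242855439} - \frac{3 i \sqrt{1039}}{25242855439} \approx -1.8882 \cdot 10^{-5} - 3.8308 \cdot 10^{-9} i$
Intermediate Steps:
$D = \frac{86}{9}$ ($D = 8 + \frac{210}{135} = 8 + 210 \cdot \frac{1}{135} = 8 + \frac{14}{9} = \frac{86}{9} \approx 9.5556$)
$G = -52960$
$u{\left(c \right)} = \sqrt{-125 + c}$
$\frac{1}{G + u{\left(D \right)}} = \frac{1}{-52960 + \sqrt{-125 + \frac{86}{9}}} = \frac{1}{-52960 + \sqrt{- \frac{1039}{9}}} = \frac{1}{-52960 + \frac{i \sqrt{1039}}{3}}$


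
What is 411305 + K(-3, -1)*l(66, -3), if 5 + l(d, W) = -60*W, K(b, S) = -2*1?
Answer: 410955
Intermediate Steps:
K(b, S) = -2
l(d, W) = -5 - 60*W
411305 + K(-3, -1)*l(66, -3) = 411305 - 2*(-5 - 60*(-3)) = 411305 - 2*(-5 + 180) = 411305 - 2*175 = 411305 - 350 = 410955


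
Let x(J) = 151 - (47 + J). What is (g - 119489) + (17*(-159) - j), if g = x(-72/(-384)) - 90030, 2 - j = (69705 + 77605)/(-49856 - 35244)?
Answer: -14441260213/68080 ≈ -2.1212e+5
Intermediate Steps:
x(J) = 104 - J (x(J) = 151 + (-47 - J) = 104 - J)
j = 31751/8510 (j = 2 - (69705 + 77605)/(-49856 - 35244) = 2 - 147310/(-85100) = 2 - 147310*(-1)/85100 = 2 - 1*(-14731/8510) = 2 + 14731/8510 = 31751/8510 ≈ 3.7310)
g = -1438819/16 (g = (104 - (-72)/(-384)) - 90030 = (104 - (-72)*(-1)/384) - 90030 = (104 - 1*3/16) - 90030 = (104 - 3/16) - 90030 = 1661/16 - 90030 = -1438819/16 ≈ -89926.)
(g - 119489) + (17*(-159) - j) = (-1438819/16 - 119489) + (17*(-159) - 1*31751/8510) = -3350643/16 + (-2703 - 31751/8510) = -3350643/16 - 23034281/8510 = -14441260213/68080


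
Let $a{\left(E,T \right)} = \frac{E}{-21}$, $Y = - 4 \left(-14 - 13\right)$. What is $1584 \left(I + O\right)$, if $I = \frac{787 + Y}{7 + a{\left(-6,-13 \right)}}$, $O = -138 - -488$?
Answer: $\frac{12732720}{17} \approx 7.4898 \cdot 10^{5}$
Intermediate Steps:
$Y = 108$ ($Y = \left(-4\right) \left(-27\right) = 108$)
$O = 350$ ($O = -138 + 488 = 350$)
$a{\left(E,T \right)} = - \frac{E}{21}$ ($a{\left(E,T \right)} = E \left(- \frac{1}{21}\right) = - \frac{E}{21}$)
$I = \frac{6265}{51}$ ($I = \frac{787 + 108}{7 - - \frac{2}{7}} = \frac{895}{7 + \frac{2}{7}} = \frac{895}{\frac{51}{7}} = 895 \cdot \frac{7}{51} = \frac{6265}{51} \approx 122.84$)
$1584 \left(I + O\right) = 1584 \left(\frac{6265}{51} + 350\right) = 1584 \cdot \frac{24115}{51} = \frac{12732720}{17}$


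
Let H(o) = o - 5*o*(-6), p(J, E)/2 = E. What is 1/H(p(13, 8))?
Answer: 1/496 ≈ 0.0020161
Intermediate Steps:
p(J, E) = 2*E
H(o) = 31*o (H(o) = o + 30*o = 31*o)
1/H(p(13, 8)) = 1/(31*(2*8)) = 1/(31*16) = 1/496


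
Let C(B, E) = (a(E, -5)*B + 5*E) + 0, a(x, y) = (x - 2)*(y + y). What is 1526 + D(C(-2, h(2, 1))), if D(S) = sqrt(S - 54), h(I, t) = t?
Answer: 1526 + I*sqrt(69) ≈ 1526.0 + 8.3066*I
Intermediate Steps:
a(x, y) = 2*y*(-2 + x) (a(x, y) = (-2 + x)*(2*y) = 2*y*(-2 + x))
C(B, E) = 5*E + B*(20 - 10*E) (C(B, E) = ((2*(-5)*(-2 + E))*B + 5*E) + 0 = ((20 - 10*E)*B + 5*E) + 0 = (B*(20 - 10*E) + 5*E) + 0 = (5*E + B*(20 - 10*E)) + 0 = 5*E + B*(20 - 10*E))
D(S) = sqrt(-54 + S)
1526 + D(C(-2, h(2, 1))) = 1526 + sqrt(-54 + (5*1 - 10*(-2)*(-2 + 1))) = 1526 + sqrt(-54 + (5 - 10*(-2)*(-1))) = 1526 + sqrt(-54 + (5 - 20)) = 1526 + sqrt(-54 - 15) = 1526 + sqrt(-69) = 1526 + I*sqrt(69)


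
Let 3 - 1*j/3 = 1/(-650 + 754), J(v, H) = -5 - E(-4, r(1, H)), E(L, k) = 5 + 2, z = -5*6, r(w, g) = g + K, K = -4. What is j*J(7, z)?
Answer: -2799/26 ≈ -107.65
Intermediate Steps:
r(w, g) = -4 + g (r(w, g) = g - 4 = -4 + g)
z = -30
E(L, k) = 7
J(v, H) = -12 (J(v, H) = -5 - 1*7 = -5 - 7 = -12)
j = 933/104 (j = 9 - 3/(-650 + 754) = 9 - 3/104 = 933/104 ≈ 8.9712)
j*J(7, z) = (933/104)*(-12) = -2799/26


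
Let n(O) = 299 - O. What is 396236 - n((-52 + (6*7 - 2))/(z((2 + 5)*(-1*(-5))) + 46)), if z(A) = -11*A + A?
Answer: 30091215/76 ≈ 3.9594e+5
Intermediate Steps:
z(A) = -10*A
396236 - n((-52 + (6*7 - 2))/(z((2 + 5)*(-1*(-5))) + 46)) = 396236 - (299 - (-52 + (6*7 - 2))/(-10*(2 + 5)*(-1*(-5)) + 46)) = 396236 - (299 - (-52 + (42 - 2))/(-70*5 + 46)) = 396236 - (299 - (-52 + 40)/(-10*35 + 46)) = 396236 - (299 - (-12)/(-350 + 46)) = 396236 - (299 - (-12)/(-304)) = 396236 - (299 - (-12)*(-1)/304) = 396236 - (299 - 1*3/76) = 396236 - (299 - 3/76) = 396236 - 1*22721/76 = 396236 - 22721/76 = 30091215/76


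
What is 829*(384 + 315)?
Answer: 579471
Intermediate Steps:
829*(384 + 315) = 829*699 = 579471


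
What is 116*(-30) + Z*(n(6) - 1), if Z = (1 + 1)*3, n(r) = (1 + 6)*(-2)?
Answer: -3570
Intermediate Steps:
n(r) = -14 (n(r) = 7*(-2) = -14)
Z = 6 (Z = 2*3 = 6)
116*(-30) + Z*(n(6) - 1) = 116*(-30) + 6*(-14 - 1) = -3480 + 6*(-15) = -3480 - 90 = -3570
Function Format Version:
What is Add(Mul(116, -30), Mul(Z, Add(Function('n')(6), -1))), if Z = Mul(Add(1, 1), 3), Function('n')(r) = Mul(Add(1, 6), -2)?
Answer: -3570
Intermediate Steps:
Function('n')(r) = -14 (Function('n')(r) = Mul(7, -2) = -14)
Z = 6 (Z = Mul(2, 3) = 6)
Add(Mul(116, -30), Mul(Z, Add(Function('n')(6), -1))) = Add(Mul(116, -30), Mul(6, Add(-14, -1))) = Add(-3480, Mul(6, -15)) = Add(-3480, -90) = -3570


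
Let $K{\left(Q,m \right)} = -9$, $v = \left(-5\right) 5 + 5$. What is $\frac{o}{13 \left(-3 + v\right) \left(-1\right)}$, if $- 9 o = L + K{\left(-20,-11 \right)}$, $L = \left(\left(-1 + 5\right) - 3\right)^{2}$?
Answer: $\frac{8}{2691} \approx 0.0029729$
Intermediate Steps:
$v = -20$ ($v = -25 + 5 = -20$)
$L = 1$ ($L = \left(4 - 3\right)^{2} = 1^{2} = 1$)
$o = \frac{8}{9}$ ($o = - \frac{1 - 9}{9} = \left(- \frac{1}{9}\right) \left(-8\right) = \frac{8}{9} \approx 0.88889$)
$\frac{o}{13 \left(-3 + v\right) \left(-1\right)} = \frac{8}{9 \cdot 13 \left(-3 - 20\right) \left(-1\right)} = \frac{8}{9 \cdot 13 \left(\left(-23\right) \left(-1\right)\right)} = \frac{8}{9 \cdot 13 \cdot 23} = \frac{8}{9 \cdot 299} = \frac{8}{9} \cdot \frac{1}{299} = \frac{8}{2691}$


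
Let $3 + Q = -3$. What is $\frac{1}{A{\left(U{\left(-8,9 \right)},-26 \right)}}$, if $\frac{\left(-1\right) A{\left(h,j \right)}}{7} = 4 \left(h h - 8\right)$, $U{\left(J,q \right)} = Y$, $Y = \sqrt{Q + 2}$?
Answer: $\frac{1}{336} \approx 0.0029762$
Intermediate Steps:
$Q = -6$ ($Q = -3 - 3 = -6$)
$Y = 2 i$ ($Y = \sqrt{-6 + 2} = \sqrt{-4} = 2 i \approx 2.0 i$)
$U{\left(J,q \right)} = 2 i$
$A{\left(h,j \right)} = 224 - 28 h^{2}$ ($A{\left(h,j \right)} = - 7 \cdot 4 \left(h h - 8\right) = - 7 \cdot 4 \left(h^{2} - 8\right) = - 7 \cdot 4 \left(-8 + h^{2}\right) = - 7 \left(-32 + 4 h^{2}\right) = 224 - 28 h^{2}$)
$\frac{1}{A{\left(U{\left(-8,9 \right)},-26 \right)}} = \frac{1}{224 - 28 \left(2 i\right)^{2}} = \frac{1}{224 - -112} = \frac{1}{224 + 112} = \frac{1}{336}$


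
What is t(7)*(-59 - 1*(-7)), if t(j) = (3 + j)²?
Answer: -5200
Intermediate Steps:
t(7)*(-59 - 1*(-7)) = (3 + 7)²*(-59 - 1*(-7)) = 10²*(-59 + 7) = 100*(-52) = -5200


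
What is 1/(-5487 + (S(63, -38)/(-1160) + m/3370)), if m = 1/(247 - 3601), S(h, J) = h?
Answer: -131114568/719432755505 ≈ -0.00018225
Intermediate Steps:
m = -1/3354 (m = 1/(-3354) = -1/3354 ≈ -0.00029815)
1/(-5487 + (S(63, -38)/(-1160) + m/3370)) = 1/(-5487 + (63/(-1160) - 1/3354/3370)) = 1/(-5487 + (63*(-1/1160) - 1/3354*1/3370)) = 1/(-5487 + (-63/1160 - 1/11302980)) = 1/(-5487 - 7120889/131114568) = 1/(-719432755505/131114568) = -131114568/719432755505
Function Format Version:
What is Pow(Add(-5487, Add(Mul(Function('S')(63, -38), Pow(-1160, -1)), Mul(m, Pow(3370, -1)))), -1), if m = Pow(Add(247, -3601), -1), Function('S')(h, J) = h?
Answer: Rational(-131114568, 719432755505) ≈ -0.00018225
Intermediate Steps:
m = Rational(-1, 3354) (m = Pow(-3354, -1) = Rational(-1, 3354) ≈ -0.00029815)
Pow(Add(-5487, Add(Mul(Function('S')(63, -38), Pow(-1160, -1)), Mul(m, Pow(3370, -1)))), -1) = Pow(Add(-5487, Add(Mul(63, Pow(-1160, -1)), Mul(Rational(-1, 3354), Pow(3370, -1)))), -1) = Pow(Add(-5487, Add(Mul(63, Rational(-1, 1160)), Mul(Rational(-1, 3354), Rational(1, 3370)))), -1) = Pow(Add(-5487, Add(Rational(-63, 1160), Rational(-1, 11302980))), -1) = Pow(Add(-5487, Rational(-7120889, 131114568)), -1) = Pow(Rational(-719432755505, 131114568), -1) = Rational(-131114568, 719432755505)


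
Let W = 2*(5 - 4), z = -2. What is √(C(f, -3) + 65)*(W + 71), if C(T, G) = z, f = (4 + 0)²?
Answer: 219*√7 ≈ 579.42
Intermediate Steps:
f = 16 (f = 4² = 16)
C(T, G) = -2
W = 2 (W = 2*1 = 2)
√(C(f, -3) + 65)*(W + 71) = √(-2 + 65)*(2 + 71) = √63*73 = (3*√7)*73 = 219*√7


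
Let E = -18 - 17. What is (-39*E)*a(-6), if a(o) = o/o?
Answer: 1365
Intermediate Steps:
a(o) = 1
E = -35
(-39*E)*a(-6) = -39*(-35)*1 = 1365*1 = 1365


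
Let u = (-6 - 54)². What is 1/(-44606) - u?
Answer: -160581601/44606 ≈ -3600.0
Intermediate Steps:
u = 3600 (u = (-60)² = 3600)
1/(-44606) - u = 1/(-44606) - 1*3600 = -1/44606 - 3600 = -160581601/44606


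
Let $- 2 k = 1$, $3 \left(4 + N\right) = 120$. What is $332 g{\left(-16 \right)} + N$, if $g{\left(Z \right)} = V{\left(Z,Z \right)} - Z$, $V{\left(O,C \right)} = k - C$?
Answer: $10494$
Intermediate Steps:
$N = 36$ ($N = -4 + \frac{1}{3} \cdot 120 = -4 + 40 = 36$)
$k = - \frac{1}{2}$ ($k = \left(- \frac{1}{2}\right) 1 = - \frac{1}{2} \approx -0.5$)
$V{\left(O,C \right)} = - \frac{1}{2} - C$
$g{\left(Z \right)} = - \frac{1}{2} - 2 Z$ ($g{\left(Z \right)} = \left(- \frac{1}{2} - Z\right) - Z = - \frac{1}{2} - 2 Z$)
$332 g{\left(-16 \right)} + N = 332 \left(- \frac{1}{2} - -32\right) + 36 = 332 \left(- \frac{1}{2} + 32\right) + 36 = 332 \cdot \frac{63}{2} + 36 = 10458 + 36 = 10494$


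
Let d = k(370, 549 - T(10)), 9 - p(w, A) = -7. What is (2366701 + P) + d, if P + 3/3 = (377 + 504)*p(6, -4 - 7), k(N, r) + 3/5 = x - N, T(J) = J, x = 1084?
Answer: 11907547/5 ≈ 2.3815e+6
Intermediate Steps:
p(w, A) = 16 (p(w, A) = 9 - 1*(-7) = 9 + 7 = 16)
k(N, r) = 5417/5 - N (k(N, r) = -⅗ + (1084 - N) = 5417/5 - N)
d = 3567/5 (d = 5417/5 - 1*370 = 5417/5 - 370 = 3567/5 ≈ 713.40)
P = 14095 (P = -1 + (377 + 504)*16 = -1 + 881*16 = -1 + 14096 = 14095)
(2366701 + P) + d = (2366701 + 14095) + 3567/5 = 2380796 + 3567/5 = 11907547/5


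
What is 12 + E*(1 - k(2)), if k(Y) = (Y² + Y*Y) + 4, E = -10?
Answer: 122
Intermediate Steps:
k(Y) = 4 + 2*Y² (k(Y) = (Y² + Y²) + 4 = 2*Y² + 4 = 4 + 2*Y²)
12 + E*(1 - k(2)) = 12 - 10*(1 - (4 + 2*2²)) = 12 - 10*(1 - (4 + 2*4)) = 12 - 10*(1 - (4 + 8)) = 12 - 10*(1 - 1*12) = 12 - 10*(1 - 12) = 12 - 10*(-11) = 12 + 110 = 122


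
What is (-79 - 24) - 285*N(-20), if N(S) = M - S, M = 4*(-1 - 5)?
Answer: 1037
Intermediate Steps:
M = -24 (M = 4*(-6) = -24)
N(S) = -24 - S
(-79 - 24) - 285*N(-20) = (-79 - 24) - 285*(-24 - 1*(-20)) = -103 - 285*(-24 + 20) = -103 - 285*(-4) = -103 + 1140 = 1037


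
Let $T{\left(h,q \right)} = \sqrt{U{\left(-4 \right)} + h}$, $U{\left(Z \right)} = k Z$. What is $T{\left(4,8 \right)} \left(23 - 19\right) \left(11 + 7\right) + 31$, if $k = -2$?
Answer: $31 + 144 \sqrt{3} \approx 280.42$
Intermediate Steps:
$U{\left(Z \right)} = - 2 Z$
$T{\left(h,q \right)} = \sqrt{8 + h}$ ($T{\left(h,q \right)} = \sqrt{\left(-2\right) \left(-4\right) + h} = \sqrt{8 + h}$)
$T{\left(4,8 \right)} \left(23 - 19\right) \left(11 + 7\right) + 31 = \sqrt{8 + 4} \left(23 - 19\right) \left(11 + 7\right) + 31 = \sqrt{12} \cdot 4 \cdot 18 + 31 = 2 \sqrt{3} \cdot 72 + 31 = 144 \sqrt{3} + 31 = 31 + 144 \sqrt{3}$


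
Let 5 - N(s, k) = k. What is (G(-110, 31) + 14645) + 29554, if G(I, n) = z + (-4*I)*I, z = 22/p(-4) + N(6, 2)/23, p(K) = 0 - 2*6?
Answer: -579973/138 ≈ -4202.7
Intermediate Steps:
N(s, k) = 5 - k
p(K) = -12 (p(K) = 0 - 12 = -12)
z = -235/138 (z = 22/(-12) + (5 - 1*2)/23 = 22*(-1/12) + (5 - 2)*(1/23) = -11/6 + 3*(1/23) = -11/6 + 3/23 = -235/138 ≈ -1.7029)
G(I, n) = -235/138 - 4*I**2 (G(I, n) = -235/138 + (-4*I)*I = -235/138 - 4*I**2)
(G(-110, 31) + 14645) + 29554 = ((-235/138 - 4*(-110)**2) + 14645) + 29554 = ((-235/138 - 4*12100) + 14645) + 29554 = ((-235/138 - 48400) + 14645) + 29554 = (-6679435/138 + 14645) + 29554 = -4658425/138 + 29554 = -579973/138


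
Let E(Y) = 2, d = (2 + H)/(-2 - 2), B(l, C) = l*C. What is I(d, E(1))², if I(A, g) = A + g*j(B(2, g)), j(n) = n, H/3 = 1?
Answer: 729/16 ≈ 45.563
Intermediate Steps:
H = 3 (H = 3*1 = 3)
B(l, C) = C*l
d = -5/4 (d = (2 + 3)/(-2 - 2) = 5/(-4) = 5*(-¼) = -5/4 ≈ -1.2500)
I(A, g) = A + 2*g² (I(A, g) = A + g*(g*2) = A + g*(2*g) = A + 2*g²)
I(d, E(1))² = (-5/4 + 2*2²)² = (-5/4 + 2*4)² = (-5/4 + 8)² = (27/4)² = 729/16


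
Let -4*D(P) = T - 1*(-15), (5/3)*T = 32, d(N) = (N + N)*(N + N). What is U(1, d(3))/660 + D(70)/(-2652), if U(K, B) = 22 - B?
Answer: -2099/116688 ≈ -0.017988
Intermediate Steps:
d(N) = 4*N² (d(N) = (2*N)*(2*N) = 4*N²)
T = 96/5 (T = (⅗)*32 = 96/5 ≈ 19.200)
D(P) = -171/20 (D(P) = -(96/5 - 1*(-15))/4 = -(96/5 + 15)/4 = -¼*171/5 = -171/20)
U(1, d(3))/660 + D(70)/(-2652) = (22 - 4*3²)/660 - 171/20/(-2652) = (22 - 4*9)*(1/660) - 171/20*(-1/2652) = (22 - 1*36)*(1/660) + 57/17680 = (22 - 36)*(1/660) + 57/17680 = -14*1/660 + 57/17680 = -7/330 + 57/17680 = -2099/116688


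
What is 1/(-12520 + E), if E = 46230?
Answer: 1/33710 ≈ 2.9665e-5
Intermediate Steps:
1/(-12520 + E) = 1/(-12520 + 46230) = 1/33710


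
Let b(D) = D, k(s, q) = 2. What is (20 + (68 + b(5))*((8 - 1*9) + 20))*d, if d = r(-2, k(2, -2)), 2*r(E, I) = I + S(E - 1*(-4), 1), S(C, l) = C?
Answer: 2814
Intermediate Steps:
r(E, I) = 2 + E/2 + I/2 (r(E, I) = (I + (E - 1*(-4)))/2 = (I + (E + 4))/2 = (I + (4 + E))/2 = (4 + E + I)/2 = 2 + E/2 + I/2)
d = 2 (d = 2 + (1/2)*(-2) + (1/2)*2 = 2 - 1 + 1 = 2)
(20 + (68 + b(5))*((8 - 1*9) + 20))*d = (20 + (68 + 5)*((8 - 1*9) + 20))*2 = (20 + 73*((8 - 9) + 20))*2 = (20 + 73*(-1 + 20))*2 = (20 + 73*19)*2 = (20 + 1387)*2 = 1407*2 = 2814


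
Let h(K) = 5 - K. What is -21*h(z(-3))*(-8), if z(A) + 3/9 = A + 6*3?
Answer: -1624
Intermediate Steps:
z(A) = 53/3 + A (z(A) = -⅓ + (A + 6*3) = -⅓ + (A + 18) = -⅓ + (18 + A) = 53/3 + A)
-21*h(z(-3))*(-8) = -21*(5 - (53/3 - 3))*(-8) = -21*(5 - 1*44/3)*(-8) = -21*(5 - 44/3)*(-8) = -21*(-29/3)*(-8) = 203*(-8) = -1624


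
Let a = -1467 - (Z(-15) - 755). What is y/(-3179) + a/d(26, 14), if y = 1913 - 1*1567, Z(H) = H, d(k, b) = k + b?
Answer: -2229603/127160 ≈ -17.534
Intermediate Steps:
d(k, b) = b + k
a = -697 (a = -1467 - (-15 - 755) = -1467 - 1*(-770) = -1467 + 770 = -697)
y = 346 (y = 1913 - 1567 = 346)
y/(-3179) + a/d(26, 14) = 346/(-3179) - 697/(14 + 26) = 346*(-1/3179) - 697/40 = -346/3179 - 697*1/40 = -346/3179 - 697/40 = -2229603/127160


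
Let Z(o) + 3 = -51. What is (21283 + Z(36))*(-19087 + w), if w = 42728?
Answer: 501874789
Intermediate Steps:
Z(o) = -54 (Z(o) = -3 - 51 = -54)
(21283 + Z(36))*(-19087 + w) = (21283 - 54)*(-19087 + 42728) = 21229*23641 = 501874789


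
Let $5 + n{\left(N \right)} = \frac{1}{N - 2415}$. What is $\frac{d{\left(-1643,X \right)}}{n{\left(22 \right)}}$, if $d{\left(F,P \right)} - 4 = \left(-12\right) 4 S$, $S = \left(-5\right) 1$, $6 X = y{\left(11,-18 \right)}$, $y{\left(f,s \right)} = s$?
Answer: $- \frac{291946}{5983} \approx -48.796$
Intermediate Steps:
$X = -3$ ($X = \frac{1}{6} \left(-18\right) = -3$)
$S = -5$
$n{\left(N \right)} = -5 + \frac{1}{-2415 + N}$ ($n{\left(N \right)} = -5 + \frac{1}{N - 2415} = -5 + \frac{1}{-2415 + N}$)
$d{\left(F,P \right)} = 244$ ($d{\left(F,P \right)} = 4 + \left(-12\right) 4 \left(-5\right) = 4 - -240 = 4 + 240 = 244$)
$\frac{d{\left(-1643,X \right)}}{n{\left(22 \right)}} = \frac{244}{\frac{1}{-2415 + 22} \left(12076 - 110\right)} = \frac{244}{\frac{1}{-2393} \left(12076 - 110\right)} = \frac{244}{\left(- \frac{1}{2393}\right) 11966} = \frac{244}{- \frac{11966}{2393}} = 244 \left(- \frac{2393}{11966}\right) = - \frac{291946}{5983}$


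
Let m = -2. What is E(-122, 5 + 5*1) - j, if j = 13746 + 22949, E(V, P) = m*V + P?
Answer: -36441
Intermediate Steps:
E(V, P) = P - 2*V (E(V, P) = -2*V + P = P - 2*V)
j = 36695
E(-122, 5 + 5*1) - j = ((5 + 5*1) - 2*(-122)) - 1*36695 = ((5 + 5) + 244) - 36695 = (10 + 244) - 36695 = 254 - 36695 = -36441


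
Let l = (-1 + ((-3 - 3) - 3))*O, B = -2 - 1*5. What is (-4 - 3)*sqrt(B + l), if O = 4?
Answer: -7*I*sqrt(47) ≈ -47.99*I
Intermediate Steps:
B = -7 (B = -2 - 5 = -7)
l = -40 (l = (-1 + ((-3 - 3) - 3))*4 = (-1 + (-6 - 3))*4 = (-1 - 9)*4 = -10*4 = -40)
(-4 - 3)*sqrt(B + l) = (-4 - 3)*sqrt(-7 - 40) = -7*I*sqrt(47)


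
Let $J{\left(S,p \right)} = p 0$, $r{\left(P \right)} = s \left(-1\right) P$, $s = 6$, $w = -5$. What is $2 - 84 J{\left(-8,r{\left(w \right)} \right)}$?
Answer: $2$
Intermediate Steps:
$r{\left(P \right)} = - 6 P$ ($r{\left(P \right)} = 6 \left(-1\right) P = - 6 P$)
$J{\left(S,p \right)} = 0$
$2 - 84 J{\left(-8,r{\left(w \right)} \right)} = 2 - 0 = 2 + 0 = 2$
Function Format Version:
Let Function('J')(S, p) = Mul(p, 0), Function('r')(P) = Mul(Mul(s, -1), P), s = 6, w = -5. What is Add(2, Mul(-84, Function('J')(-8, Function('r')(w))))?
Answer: 2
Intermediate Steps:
Function('r')(P) = Mul(-6, P) (Function('r')(P) = Mul(Mul(6, -1), P) = Mul(-6, P))
Function('J')(S, p) = 0
Add(2, Mul(-84, Function('J')(-8, Function('r')(w)))) = Add(2, Mul(-84, 0)) = Add(2, 0) = 2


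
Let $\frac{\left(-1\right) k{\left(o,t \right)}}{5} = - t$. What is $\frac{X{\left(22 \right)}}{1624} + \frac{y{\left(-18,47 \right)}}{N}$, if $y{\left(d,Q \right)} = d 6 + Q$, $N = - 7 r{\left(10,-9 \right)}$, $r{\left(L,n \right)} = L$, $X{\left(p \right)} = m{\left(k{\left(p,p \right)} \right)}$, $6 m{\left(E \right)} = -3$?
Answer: $\frac{2021}{2320} \approx 0.87112$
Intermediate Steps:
$k{\left(o,t \right)} = 5 t$ ($k{\left(o,t \right)} = - 5 \left(- t\right) = 5 t$)
$m{\left(E \right)} = - \frac{1}{2}$ ($m{\left(E \right)} = \frac{1}{6} \left(-3\right) = - \frac{1}{2}$)
$X{\left(p \right)} = - \frac{1}{2}$
$N = -70$ ($N = \left(-7\right) 10 = -70$)
$y{\left(d,Q \right)} = Q + 6 d$ ($y{\left(d,Q \right)} = 6 d + Q = Q + 6 d$)
$\frac{X{\left(22 \right)}}{1624} + \frac{y{\left(-18,47 \right)}}{N} = - \frac{1}{2 \cdot 1624} + \frac{47 + 6 \left(-18\right)}{-70} = \left(- \frac{1}{2}\right) \frac{1}{1624} + \left(47 - 108\right) \left(- \frac{1}{70}\right) = - \frac{1}{3248} - - \frac{61}{70} = - \frac{1}{3248} + \frac{61}{70} = \frac{2021}{2320}$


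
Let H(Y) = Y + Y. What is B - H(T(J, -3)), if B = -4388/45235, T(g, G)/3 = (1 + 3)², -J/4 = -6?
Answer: -4346948/45235 ≈ -96.097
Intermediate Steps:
J = 24 (J = -4*(-6) = 24)
T(g, G) = 48 (T(g, G) = 3*(1 + 3)² = 3*4² = 3*16 = 48)
B = -4388/45235 (B = -4388*1/45235 = -4388/45235 ≈ -0.097005)
H(Y) = 2*Y
B - H(T(J, -3)) = -4388/45235 - 2*48 = -4388/45235 - 1*96 = -4388/45235 - 96 = -4346948/45235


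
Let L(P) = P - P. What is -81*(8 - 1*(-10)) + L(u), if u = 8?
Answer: -1458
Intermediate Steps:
L(P) = 0
-81*(8 - 1*(-10)) + L(u) = -81*(8 - 1*(-10)) + 0 = -81*(8 + 10) + 0 = -81*18 + 0 = -1458 + 0 = -1458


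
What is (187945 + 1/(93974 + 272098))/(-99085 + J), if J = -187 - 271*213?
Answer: -68801402041/57471473640 ≈ -1.1971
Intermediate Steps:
J = -57910 (J = -187 - 57723 = -57910)
(187945 + 1/(93974 + 272098))/(-99085 + J) = (187945 + 1/(93974 + 272098))/(-99085 - 57910) = (187945 + 1/366072)/(-156995) = (187945 + 1/366072)*(-1/156995) = (68801402041/366072)*(-1/156995) = -68801402041/57471473640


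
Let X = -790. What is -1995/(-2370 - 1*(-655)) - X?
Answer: 38767/49 ≈ 791.16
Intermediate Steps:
-1995/(-2370 - 1*(-655)) - X = -1995/(-2370 - 1*(-655)) - 1*(-790) = -1995/(-2370 + 655) + 790 = -1995/(-1715) + 790 = -1995*(-1/1715) + 790 = 57/49 + 790 = 38767/49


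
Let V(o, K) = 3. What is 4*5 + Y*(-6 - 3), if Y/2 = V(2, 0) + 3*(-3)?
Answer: 128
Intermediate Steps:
Y = -12 (Y = 2*(3 + 3*(-3)) = 2*(3 - 9) = 2*(-6) = -12)
4*5 + Y*(-6 - 3) = 4*5 - 12*(-6 - 3) = 20 - 12*(-9) = 20 + 108 = 128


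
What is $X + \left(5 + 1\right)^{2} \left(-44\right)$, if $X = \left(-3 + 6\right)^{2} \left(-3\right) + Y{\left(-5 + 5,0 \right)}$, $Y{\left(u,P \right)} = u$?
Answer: $-1611$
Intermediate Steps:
$X = -27$ ($X = \left(-3 + 6\right)^{2} \left(-3\right) + \left(-5 + 5\right) = 3^{2} \left(-3\right) + 0 = 9 \left(-3\right) + 0 = -27 + 0 = -27$)
$X + \left(5 + 1\right)^{2} \left(-44\right) = -27 + \left(5 + 1\right)^{2} \left(-44\right) = -27 + 6^{2} \left(-44\right) = -27 + 36 \left(-44\right) = -27 - 1584 = -1611$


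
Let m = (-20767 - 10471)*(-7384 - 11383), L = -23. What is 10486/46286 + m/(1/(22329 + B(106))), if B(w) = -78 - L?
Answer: 302201033493232615/23143 ≈ 1.3058e+13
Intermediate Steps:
B(w) = -55 (B(w) = -78 - 1*(-23) = -78 + 23 = -55)
m = 586243546 (m = -31238*(-18767) = 586243546)
10486/46286 + m/(1/(22329 + B(106))) = 10486/46286 + 586243546/(1/(22329 - 55)) = 10486*(1/46286) + 586243546/(1/22274) = 5243/23143 + 586243546/(1/22274) = 5243/23143 + 586243546*22274 = 5243/23143 + 13057988743604 = 302201033493232615/23143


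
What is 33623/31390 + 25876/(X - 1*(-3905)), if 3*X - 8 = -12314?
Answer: -805623909/6183830 ≈ -130.28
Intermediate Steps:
X = -4102 (X = 8/3 + (1/3)*(-12314) = 8/3 - 12314/3 = -4102)
33623/31390 + 25876/(X - 1*(-3905)) = 33623/31390 + 25876/(-4102 - 1*(-3905)) = 33623*(1/31390) + 25876/(-4102 + 3905) = 33623/31390 + 25876/(-197) = 33623/31390 + 25876*(-1/197) = 33623/31390 - 25876/197 = -805623909/6183830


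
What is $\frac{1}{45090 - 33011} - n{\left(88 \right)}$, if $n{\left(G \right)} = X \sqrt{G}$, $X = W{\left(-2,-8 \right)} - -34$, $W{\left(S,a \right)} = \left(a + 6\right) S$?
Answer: $\frac{1}{12079} - 76 \sqrt{22} \approx -356.47$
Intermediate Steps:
$W{\left(S,a \right)} = S \left(6 + a\right)$ ($W{\left(S,a \right)} = \left(6 + a\right) S = S \left(6 + a\right)$)
$X = 38$ ($X = - 2 \left(6 - 8\right) - -34 = \left(-2\right) \left(-2\right) + 34 = 4 + 34 = 38$)
$n{\left(G \right)} = 38 \sqrt{G}$
$\frac{1}{45090 - 33011} - n{\left(88 \right)} = \frac{1}{45090 - 33011} - 38 \sqrt{88} = \frac{1}{12079} - 38 \cdot 2 \sqrt{22} = \frac{1}{12079} - 76 \sqrt{22}$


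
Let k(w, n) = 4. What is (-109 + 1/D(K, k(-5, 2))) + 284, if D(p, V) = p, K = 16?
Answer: 2801/16 ≈ 175.06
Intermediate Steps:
(-109 + 1/D(K, k(-5, 2))) + 284 = (-109 + 1/16) + 284 = -1743/16 + 284 = 2801/16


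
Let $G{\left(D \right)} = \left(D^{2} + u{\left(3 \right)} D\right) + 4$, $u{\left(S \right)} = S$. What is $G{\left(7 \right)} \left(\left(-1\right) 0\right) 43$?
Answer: $0$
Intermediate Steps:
$G{\left(D \right)} = 4 + D^{2} + 3 D$ ($G{\left(D \right)} = \left(D^{2} + 3 D\right) + 4 = 4 + D^{2} + 3 D$)
$G{\left(7 \right)} \left(\left(-1\right) 0\right) 43 = \left(4 + 7^{2} + 3 \cdot 7\right) \left(\left(-1\right) 0\right) 43 = \left(4 + 49 + 21\right) 0 \cdot 43 = 74 \cdot 0 \cdot 43 = 0 \cdot 43 = 0$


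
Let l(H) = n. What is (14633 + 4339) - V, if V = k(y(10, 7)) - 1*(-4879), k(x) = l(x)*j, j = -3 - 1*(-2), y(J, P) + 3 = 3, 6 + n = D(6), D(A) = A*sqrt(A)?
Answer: 14087 + 6*sqrt(6) ≈ 14102.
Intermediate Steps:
D(A) = A**(3/2)
n = -6 + 6*sqrt(6) (n = -6 + 6**(3/2) = -6 + 6*sqrt(6) ≈ 8.6969)
y(J, P) = 0 (y(J, P) = -3 + 3 = 0)
l(H) = -6 + 6*sqrt(6)
j = -1 (j = -3 + 2 = -1)
k(x) = 6 - 6*sqrt(6) (k(x) = (-6 + 6*sqrt(6))*(-1) = 6 - 6*sqrt(6))
V = 4885 - 6*sqrt(6) (V = (6 - 6*sqrt(6)) - 1*(-4879) = (6 - 6*sqrt(6)) + 4879 = 4885 - 6*sqrt(6) ≈ 4870.3)
(14633 + 4339) - V = (14633 + 4339) - (4885 - 6*sqrt(6)) = 18972 + (-4885 + 6*sqrt(6)) = 14087 + 6*sqrt(6)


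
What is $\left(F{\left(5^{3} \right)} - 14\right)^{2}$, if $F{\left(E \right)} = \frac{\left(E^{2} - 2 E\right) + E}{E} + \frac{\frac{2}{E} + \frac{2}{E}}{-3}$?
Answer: $\frac{1701232516}{140625} \approx 12098.0$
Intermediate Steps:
$F{\left(E \right)} = - \frac{4}{3 E} + \frac{E^{2} - E}{E}$ ($F{\left(E \right)} = \frac{E^{2} - E}{E} + \frac{4}{E} \left(- \frac{1}{3}\right) = \frac{E^{2} - E}{E} - \frac{4}{3 E} = - \frac{4}{3 E} + \frac{E^{2} - E}{E}$)
$\left(F{\left(5^{3} \right)} - 14\right)^{2} = \left(\left(-1 + 5^{3} - \frac{4}{3 \cdot 5^{3}}\right) - 14\right)^{2} = \left(\left(-1 + 125 - \frac{4}{3 \cdot 125}\right) - 14\right)^{2} = \left(\left(-1 + 125 - \frac{4}{375}\right) - 14\right)^{2} = \left(\frac{46496}{375} - 14\right)^{2} = \left(\frac{41246}{375}\right)^{2} = \frac{1701232516}{140625}$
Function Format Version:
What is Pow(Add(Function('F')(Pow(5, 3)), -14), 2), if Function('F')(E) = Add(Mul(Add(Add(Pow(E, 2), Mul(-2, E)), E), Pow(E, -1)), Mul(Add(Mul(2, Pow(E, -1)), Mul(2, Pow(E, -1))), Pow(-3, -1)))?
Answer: Rational(1701232516, 140625) ≈ 12098.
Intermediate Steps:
Function('F')(E) = Add(Mul(Rational(-4, 3), Pow(E, -1)), Mul(Pow(E, -1), Add(Pow(E, 2), Mul(-1, E)))) (Function('F')(E) = Add(Mul(Add(Pow(E, 2), Mul(-1, E)), Pow(E, -1)), Mul(Mul(4, Pow(E, -1)), Rational(-1, 3))) = Add(Mul(Pow(E, -1), Add(Pow(E, 2), Mul(-1, E))), Mul(Rational(-4, 3), Pow(E, -1))) = Add(Mul(Rational(-4, 3), Pow(E, -1)), Mul(Pow(E, -1), Add(Pow(E, 2), Mul(-1, E)))))
Pow(Add(Function('F')(Pow(5, 3)), -14), 2) = Pow(Add(Add(-1, Pow(5, 3), Mul(Rational(-4, 3), Pow(Pow(5, 3), -1))), -14), 2) = Pow(Add(Add(-1, 125, Mul(Rational(-4, 3), Pow(125, -1))), -14), 2) = Pow(Add(Add(-1, 125, Mul(Rational(-4, 3), Rational(1, 125))), -14), 2) = Pow(Add(Add(-1, 125, Rational(-4, 375)), -14), 2) = Pow(Add(Rational(46496, 375), -14), 2) = Pow(Rational(41246, 375), 2) = Rational(1701232516, 140625)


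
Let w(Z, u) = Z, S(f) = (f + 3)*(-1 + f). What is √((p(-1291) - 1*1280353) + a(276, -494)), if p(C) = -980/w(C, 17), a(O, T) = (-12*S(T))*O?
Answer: I*√1343753876585453/1291 ≈ 28394.0*I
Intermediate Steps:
S(f) = (-1 + f)*(3 + f) (S(f) = (3 + f)*(-1 + f) = (-1 + f)*(3 + f))
a(O, T) = O*(36 - 24*T - 12*T²) (a(O, T) = (-12*(-3 + T² + 2*T))*O = (36 - 24*T - 12*T²)*O = O*(36 - 24*T - 12*T²))
p(C) = -980/C
√((p(-1291) - 1*1280353) + a(276, -494)) = √((-980/(-1291) - 1*1280353) + 12*276*(3 - 1*(-494)² - 2*(-494))) = √((-980*(-1/1291) - 1280353) + 12*276*(3 - 1*244036 + 988)) = √((980/1291 - 1280353) + 12*276*(3 - 244036 + 988)) = √(-1652934743/1291 + 12*276*(-243045)) = √(-1652934743/1291 - 804965040) = √(-1040862801383/1291) = I*√1343753876585453/1291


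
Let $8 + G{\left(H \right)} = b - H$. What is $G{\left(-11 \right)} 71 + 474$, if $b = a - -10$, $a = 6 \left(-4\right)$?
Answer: $-307$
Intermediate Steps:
$a = -24$
$b = -14$ ($b = -24 - -10 = -24 + 10 = -14$)
$G{\left(H \right)} = -22 - H$ ($G{\left(H \right)} = -8 - \left(14 + H\right) = -22 - H$)
$G{\left(-11 \right)} 71 + 474 = \left(-22 - -11\right) 71 + 474 = \left(-22 + 11\right) 71 + 474 = \left(-11\right) 71 + 474 = -781 + 474 = -307$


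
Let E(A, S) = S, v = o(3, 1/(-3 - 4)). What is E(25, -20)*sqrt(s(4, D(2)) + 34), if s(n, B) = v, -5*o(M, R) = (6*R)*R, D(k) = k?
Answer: -8*sqrt(10405)/7 ≈ -116.58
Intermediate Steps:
o(M, R) = -6*R**2/5 (o(M, R) = -6*R*R/5 = -6*R**2/5)
v = -6/245 (v = -6/(5*(-3 - 4)**2) = -6*(1/(-7))**2/5 = -6*(-1/7)**2/5 = -6/5*1/49 = -6/245 ≈ -0.024490)
s(n, B) = -6/245
E(25, -20)*sqrt(s(4, D(2)) + 34) = -20*sqrt(-6/245 + 34) = -8*sqrt(10405)/7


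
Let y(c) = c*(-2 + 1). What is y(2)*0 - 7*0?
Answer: 0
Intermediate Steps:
y(c) = -c (y(c) = c*(-1) = -c)
y(2)*0 - 7*0 = -1*2*0 - 7*0 = -2*0 + 0 = 0 + 0 = 0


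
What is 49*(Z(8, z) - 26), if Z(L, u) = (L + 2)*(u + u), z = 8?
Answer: 6566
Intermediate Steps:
Z(L, u) = 2*u*(2 + L) (Z(L, u) = (2 + L)*(2*u) = 2*u*(2 + L))
49*(Z(8, z) - 26) = 49*(2*8*(2 + 8) - 26) = 49*(2*8*10 - 26) = 49*(160 - 26) = 49*134 = 6566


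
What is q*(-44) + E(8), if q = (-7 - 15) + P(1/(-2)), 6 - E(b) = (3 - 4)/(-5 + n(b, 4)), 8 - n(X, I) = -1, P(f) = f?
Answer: 3985/4 ≈ 996.25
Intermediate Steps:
n(X, I) = 9 (n(X, I) = 8 - 1*(-1) = 8 + 1 = 9)
E(b) = 25/4 (E(b) = 6 - (3 - 4)/(-5 + 9) = 6 - (-1)/4 = 6 - 1*(-¼) = 6 + ¼ = 25/4)
q = -45/2 (q = (-7 - 15) + 1/(-2) = -22 + 1*(-½) = -22 - ½ = -45/2 ≈ -22.500)
q*(-44) + E(8) = -45/2*(-44) + 25/4 = 990 + 25/4 = 3985/4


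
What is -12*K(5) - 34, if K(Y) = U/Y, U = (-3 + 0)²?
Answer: -278/5 ≈ -55.600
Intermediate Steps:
U = 9 (U = (-3)² = 9)
K(Y) = 9/Y
-12*K(5) - 34 = -12*9/5 - 34 = -2*54/5 - 34 = -108/5 - 34 = -278/5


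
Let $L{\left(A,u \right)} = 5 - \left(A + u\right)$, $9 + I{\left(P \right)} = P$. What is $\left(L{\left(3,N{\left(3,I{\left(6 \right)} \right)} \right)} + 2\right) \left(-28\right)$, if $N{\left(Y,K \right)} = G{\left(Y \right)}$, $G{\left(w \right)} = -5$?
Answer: $-252$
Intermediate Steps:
$I{\left(P \right)} = -9 + P$
$N{\left(Y,K \right)} = -5$
$L{\left(A,u \right)} = 5 - A - u$ ($L{\left(A,u \right)} = 5 - \left(A + u\right) = 5 - A - u$)
$\left(L{\left(3,N{\left(3,I{\left(6 \right)} \right)} \right)} + 2\right) \left(-28\right) = \left(\left(5 - 3 - -5\right) + 2\right) \left(-28\right) = \left(\left(5 - 3 + 5\right) + 2\right) \left(-28\right) = \left(7 + 2\right) \left(-28\right) = 9 \left(-28\right) = -252$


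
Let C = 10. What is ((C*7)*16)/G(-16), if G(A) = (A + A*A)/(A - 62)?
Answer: -364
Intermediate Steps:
G(A) = (A + A²)/(-62 + A)
((C*7)*16)/G(-16) = ((10*7)*16)/((-16*(1 - 16)/(-62 - 16))) = (70*16)/((-16*(-15)/(-78))) = 1120/((-16*(-1/78)*(-15))) = 1120/(-40/13) = 1120*(-13/40) = -364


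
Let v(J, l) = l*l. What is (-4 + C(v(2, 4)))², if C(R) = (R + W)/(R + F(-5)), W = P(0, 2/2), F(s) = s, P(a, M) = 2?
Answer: 676/121 ≈ 5.5868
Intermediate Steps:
W = 2
v(J, l) = l²
C(R) = (2 + R)/(-5 + R) (C(R) = (R + 2)/(R - 5) = (2 + R)/(-5 + R))
(-4 + C(v(2, 4)))² = (-4 + (2 + 4²)/(-5 + 4²))² = (-4 + (2 + 16)/(-5 + 16))² = (-4 + 18/11)² = (-26/11)² = 676/121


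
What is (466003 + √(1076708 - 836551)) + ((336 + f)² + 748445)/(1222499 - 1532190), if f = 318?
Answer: 144315758912/309691 + √240157 ≈ 4.6649e+5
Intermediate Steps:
(466003 + √(1076708 - 836551)) + ((336 + f)² + 748445)/(1222499 - 1532190) = (466003 + √(1076708 - 836551)) + ((336 + 318)² + 748445)/(1222499 - 1532190) = (466003 + √240157) + (654² + 748445)/(-309691) = (466003 + √240157) + (427716 + 748445)*(-1/309691) = (466003 + √240157) + 1176161*(-1/309691) = (466003 + √240157) - 1176161/309691 = 144315758912/309691 + √240157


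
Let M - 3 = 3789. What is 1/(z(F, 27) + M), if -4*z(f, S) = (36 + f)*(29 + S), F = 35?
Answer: 1/2798 ≈ 0.00035740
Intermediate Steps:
M = 3792 (M = 3 + 3789 = 3792)
z(f, S) = -(29 + S)*(36 + f)/4 (z(f, S) = -(36 + f)*(29 + S)/4 = -(29 + S)*(36 + f)/4)
1/(z(F, 27) + M) = 1/((-261 - 9*27 - 29/4*35 - ¼*27*35) + 3792) = 1/((-261 - 243 - 1015/4 - 945/4) + 3792) = 1/(-994 + 3792) = 1/2798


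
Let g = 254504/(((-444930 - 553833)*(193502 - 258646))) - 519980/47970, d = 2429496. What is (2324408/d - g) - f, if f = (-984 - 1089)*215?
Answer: 1590095398353462267595/3567581672706831 ≈ 4.4571e+5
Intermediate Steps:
g = -140965263735607/13004550447291 (g = 254504/((-998763*(-65144))) - 519980*1/47970 = 254504/65063416872 - 51998/4797 = 254504*(1/65063416872) - 51998/4797 = 31813/8132927109 - 51998/4797 = -140965263735607/13004550447291 ≈ -10.840)
f = -445695 (f = -2073*215 = -445695)
(2324408/d - g) - f = (2324408/2429496 - 1*(-140965263735607/13004550447291)) - 1*(-445695) = (2324408*(1/2429496) + 140965263735607/13004550447291) + 445695 = (290551/303687 + 140965263735607/13004550447291) + 445695 = 42084736391225050/3567581672706831 + 445695 = 1590095398353462267595/3567581672706831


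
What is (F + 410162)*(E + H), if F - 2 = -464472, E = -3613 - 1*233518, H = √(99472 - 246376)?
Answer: 12878110348 - 108616*I*√36726 ≈ 1.2878e+10 - 2.0815e+7*I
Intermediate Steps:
H = 2*I*√36726 (H = √(-146904) = 2*I*√36726 ≈ 383.28*I)
E = -237131 (E = -3613 - 233518 = -237131)
F = -464470 (F = 2 - 464472 = -464470)
(F + 410162)*(E + H) = (-464470 + 410162)*(-237131 + 2*I*√36726) = -54308*(-237131 + 2*I*√36726) = 12878110348 - 108616*I*√36726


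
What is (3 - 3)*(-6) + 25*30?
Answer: 750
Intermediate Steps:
(3 - 3)*(-6) + 25*30 = 0*(-6) + 750 = 0 + 750 = 750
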